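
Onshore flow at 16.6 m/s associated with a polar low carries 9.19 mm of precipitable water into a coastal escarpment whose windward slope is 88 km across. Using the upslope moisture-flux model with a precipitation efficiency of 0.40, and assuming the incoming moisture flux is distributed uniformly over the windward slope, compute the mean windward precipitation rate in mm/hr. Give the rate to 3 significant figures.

Incoming column moisture flux per unit ridge length: F = V × PW = 16.6 × 9.19 = 152.554 mm·m/s.
Spread over the 88 km slope with efficiency ε = 0.40: R = ε·F/W = 0.40 × 152.554 / 88000 m = 6.934e-04 mm/s.
R = 6.934e-04 × 3600 = 2.50 mm/hr.

R ≈ 2.50 mm/hr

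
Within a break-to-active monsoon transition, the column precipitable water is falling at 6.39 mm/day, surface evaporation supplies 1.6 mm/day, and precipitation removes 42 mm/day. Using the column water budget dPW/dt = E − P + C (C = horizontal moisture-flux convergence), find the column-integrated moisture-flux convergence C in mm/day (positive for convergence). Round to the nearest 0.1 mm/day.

C ≈ 34.0 mm/day

dPW/dt = -6.39 mm/day.
C = dPW/dt − E + P = (-6.39) − 1.6 + 42 = 34.0 mm/day.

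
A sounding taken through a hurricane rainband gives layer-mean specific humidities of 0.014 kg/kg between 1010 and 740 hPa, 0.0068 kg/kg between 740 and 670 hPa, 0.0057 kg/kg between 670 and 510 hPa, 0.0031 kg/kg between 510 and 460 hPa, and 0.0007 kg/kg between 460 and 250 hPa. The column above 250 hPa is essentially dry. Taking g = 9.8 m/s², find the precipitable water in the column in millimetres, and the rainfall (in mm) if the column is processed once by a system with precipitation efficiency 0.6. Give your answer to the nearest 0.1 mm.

PW ≈ 55.8 mm; rainfall ≈ 33.5 mm

Precipitable water is the column-integrated vapour mass per unit area: PW = (1/g) Σ q̄ Δp, with q in kg/kg and Δp in Pa (1 kg/m² of water = 1 mm).
Layer 1010–740 hPa: Δp = 270 hPa = 27000 Pa, q̄ = 0.014 kg/kg → 0.014 × 27000 / 9.8 = 38.57 mm
Layer 740–670 hPa: Δp = 70 hPa = 7000 Pa, q̄ = 0.0068 kg/kg → 0.0068 × 7000 / 9.8 = 4.86 mm
Layer 670–510 hPa: Δp = 160 hPa = 16000 Pa, q̄ = 0.0057 kg/kg → 0.0057 × 16000 / 9.8 = 9.31 mm
Layer 510–460 hPa: Δp = 50 hPa = 5000 Pa, q̄ = 0.0031 kg/kg → 0.0031 × 5000 / 9.8 = 1.58 mm
Layer 460–250 hPa: Δp = 210 hPa = 21000 Pa, q̄ = 0.0007 kg/kg → 0.0007 × 21000 / 9.8 = 1.50 mm
PW = 38.57 + 4.86 + 9.31 + 1.58 + 1.50 = 55.82 ≈ 55.8 mm.
Rainfall = ε × PW = 0.6 × 55.8 = 33.5 mm.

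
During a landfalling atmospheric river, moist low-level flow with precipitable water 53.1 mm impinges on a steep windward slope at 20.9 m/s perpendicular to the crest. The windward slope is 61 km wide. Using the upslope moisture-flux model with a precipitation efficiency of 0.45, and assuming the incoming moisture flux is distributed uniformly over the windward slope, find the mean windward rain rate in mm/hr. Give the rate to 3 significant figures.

R ≈ 29.5 mm/hr

Incoming column moisture flux per unit ridge length: F = V × PW = 20.9 × 53.1 = 1109.79 mm·m/s.
Spread over the 61 km slope with efficiency ε = 0.45: R = ε·F/W = 0.45 × 1109.79 / 61000 m = 8.187e-03 mm/s.
R = 8.187e-03 × 3600 = 29.5 mm/hr.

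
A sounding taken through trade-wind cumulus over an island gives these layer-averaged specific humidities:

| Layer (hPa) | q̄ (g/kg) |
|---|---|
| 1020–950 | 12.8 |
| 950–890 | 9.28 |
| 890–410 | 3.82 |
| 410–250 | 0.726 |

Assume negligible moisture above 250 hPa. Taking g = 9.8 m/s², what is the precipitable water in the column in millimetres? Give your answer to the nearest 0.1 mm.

PW ≈ 34.7 mm

Precipitable water is the column-integrated vapour mass per unit area: PW = (1/g) Σ q̄ Δp, with q in kg/kg and Δp in Pa (1 kg/m² of water = 1 mm).
Layer 1020–950 hPa: Δp = 70 hPa = 7000 Pa, q̄ = 0.0128 kg/kg → 0.0128 × 7000 / 9.8 = 9.14 mm
Layer 950–890 hPa: Δp = 60 hPa = 6000 Pa, q̄ = 0.00928 kg/kg → 0.00928 × 6000 / 9.8 = 5.68 mm
Layer 890–410 hPa: Δp = 480 hPa = 48000 Pa, q̄ = 0.00382 kg/kg → 0.00382 × 48000 / 9.8 = 18.71 mm
Layer 410–250 hPa: Δp = 160 hPa = 16000 Pa, q̄ = 0.000726 kg/kg → 0.000726 × 16000 / 9.8 = 1.19 mm
PW = 9.14 + 5.68 + 18.71 + 1.19 = 34.72 ≈ 34.7 mm.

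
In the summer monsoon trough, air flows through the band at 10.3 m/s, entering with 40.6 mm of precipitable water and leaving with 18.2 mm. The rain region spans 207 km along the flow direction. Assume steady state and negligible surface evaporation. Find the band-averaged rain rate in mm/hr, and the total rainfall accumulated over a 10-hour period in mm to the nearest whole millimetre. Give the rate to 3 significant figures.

Column moisture flux per unit crosswind length is F = V × PW.
Inflow: F_in = 10.3 × 40.6 = 418.18 mm·m/s
Outflow: F_out = 10.3 × 18.2 = 187.46 mm·m/s
Steady-state rate R = (F_in − F_out)/L = (418.18 − 187.46) / 207000 m = 1.115e-03 mm/s.
R = 1.115e-03 × 3600 = 4.01 mm/hr.
Over 10 h: total = 4.01 × 10 = 40.1 ≈ 40 mm.

R ≈ 4.01 mm/hr; total ≈ 40 mm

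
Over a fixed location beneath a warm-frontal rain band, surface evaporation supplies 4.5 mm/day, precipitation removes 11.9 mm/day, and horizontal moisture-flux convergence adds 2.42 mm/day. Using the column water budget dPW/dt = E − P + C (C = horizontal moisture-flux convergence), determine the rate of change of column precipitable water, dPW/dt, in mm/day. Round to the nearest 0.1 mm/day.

dPW/dt ≈ -5.0 mm/day

dPW/dt = E − P + C = 4.5 − 11.9 + (2.42) = -5.0 mm/day.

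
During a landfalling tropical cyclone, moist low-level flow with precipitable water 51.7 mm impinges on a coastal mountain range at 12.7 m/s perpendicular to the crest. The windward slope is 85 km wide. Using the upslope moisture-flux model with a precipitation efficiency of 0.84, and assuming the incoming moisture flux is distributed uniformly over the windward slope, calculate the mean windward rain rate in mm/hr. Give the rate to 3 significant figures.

R ≈ 23.4 mm/hr

Incoming column moisture flux per unit ridge length: F = V × PW = 12.7 × 51.7 = 656.59 mm·m/s.
Spread over the 85 km slope with efficiency ε = 0.84: R = ε·F/W = 0.84 × 656.59 / 85000 m = 6.489e-03 mm/s.
R = 6.489e-03 × 3600 = 23.4 mm/hr.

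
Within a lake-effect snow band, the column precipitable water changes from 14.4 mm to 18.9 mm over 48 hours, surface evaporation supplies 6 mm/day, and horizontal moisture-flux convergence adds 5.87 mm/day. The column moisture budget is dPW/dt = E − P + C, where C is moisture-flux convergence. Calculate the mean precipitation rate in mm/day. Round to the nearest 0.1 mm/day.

dPW/dt = (18.9 − 14.4) mm / (48/24 day) = +2.250 mm/day.
P = E + C − dPW/dt = 6 + (5.87) − (+2.250) = 9.6 mm/day.

P ≈ 9.6 mm/day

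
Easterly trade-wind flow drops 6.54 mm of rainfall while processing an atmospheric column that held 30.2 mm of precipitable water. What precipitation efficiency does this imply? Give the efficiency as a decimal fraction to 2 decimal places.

ε ≈ 0.22

ε = rainfall / PW = 6.54 / 30.2 = 0.22.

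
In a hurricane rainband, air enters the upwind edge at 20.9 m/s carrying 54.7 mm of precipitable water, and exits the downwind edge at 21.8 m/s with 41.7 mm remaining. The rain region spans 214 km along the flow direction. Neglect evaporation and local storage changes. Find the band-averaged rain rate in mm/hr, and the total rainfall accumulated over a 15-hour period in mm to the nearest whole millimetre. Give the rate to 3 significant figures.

R ≈ 3.94 mm/hr; total ≈ 59 mm

Column moisture flux per unit crosswind length is F = V × PW.
Inflow: F_in = 20.9 × 54.7 = 1143.23 mm·m/s
Outflow: F_out = 21.8 × 41.7 = 909.06 mm·m/s
Steady-state rate R = (F_in − F_out)/L = (1143.23 − 909.06) / 214000 m = 1.094e-03 mm/s.
R = 1.094e-03 × 3600 = 3.94 mm/hr.
Over 15 h: total = 3.94 × 15 = 59.1 ≈ 59 mm.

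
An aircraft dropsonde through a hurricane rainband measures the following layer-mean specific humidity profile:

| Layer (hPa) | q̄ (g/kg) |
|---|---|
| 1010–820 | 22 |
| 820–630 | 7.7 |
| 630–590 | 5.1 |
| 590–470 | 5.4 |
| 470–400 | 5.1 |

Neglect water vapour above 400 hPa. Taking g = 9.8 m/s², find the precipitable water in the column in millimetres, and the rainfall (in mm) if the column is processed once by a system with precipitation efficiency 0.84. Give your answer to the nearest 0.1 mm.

PW ≈ 69.9 mm; rainfall ≈ 58.7 mm

Precipitable water is the column-integrated vapour mass per unit area: PW = (1/g) Σ q̄ Δp, with q in kg/kg and Δp in Pa (1 kg/m² of water = 1 mm).
Layer 1010–820 hPa: Δp = 190 hPa = 19000 Pa, q̄ = 0.022 kg/kg → 0.022 × 19000 / 9.8 = 42.65 mm
Layer 820–630 hPa: Δp = 190 hPa = 19000 Pa, q̄ = 0.0077 kg/kg → 0.0077 × 19000 / 9.8 = 14.93 mm
Layer 630–590 hPa: Δp = 40 hPa = 4000 Pa, q̄ = 0.0051 kg/kg → 0.0051 × 4000 / 9.8 = 2.08 mm
Layer 590–470 hPa: Δp = 120 hPa = 12000 Pa, q̄ = 0.0054 kg/kg → 0.0054 × 12000 / 9.8 = 6.61 mm
Layer 470–400 hPa: Δp = 70 hPa = 7000 Pa, q̄ = 0.0051 kg/kg → 0.0051 × 7000 / 9.8 = 3.64 mm
PW = 42.65 + 14.93 + 2.08 + 6.61 + 3.64 = 69.91 ≈ 69.9 mm.
Rainfall = ε × PW = 0.84 × 69.9 = 58.7 mm.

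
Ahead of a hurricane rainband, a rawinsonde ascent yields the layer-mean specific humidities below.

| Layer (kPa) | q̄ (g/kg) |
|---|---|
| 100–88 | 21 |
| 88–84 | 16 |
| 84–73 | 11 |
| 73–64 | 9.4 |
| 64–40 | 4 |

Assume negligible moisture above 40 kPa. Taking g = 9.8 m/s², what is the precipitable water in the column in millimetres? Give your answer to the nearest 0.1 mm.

PW ≈ 63.0 mm

Precipitable water is the column-integrated vapour mass per unit area: PW = (1/g) Σ q̄ Δp, with q in kg/kg and Δp in Pa (1 kg/m² of water = 1 mm).
Layer 100–88 kPa: Δp = 120 hPa = 12000 Pa, q̄ = 0.021 kg/kg → 0.021 × 12000 / 9.8 = 25.71 mm
Layer 88–84 kPa: Δp = 40 hPa = 4000 Pa, q̄ = 0.016 kg/kg → 0.016 × 4000 / 9.8 = 6.53 mm
Layer 84–73 kPa: Δp = 110 hPa = 11000 Pa, q̄ = 0.011 kg/kg → 0.011 × 11000 / 9.8 = 12.35 mm
Layer 73–64 kPa: Δp = 90 hPa = 9000 Pa, q̄ = 0.0094 kg/kg → 0.0094 × 9000 / 9.8 = 8.63 mm
Layer 64–40 kPa: Δp = 240 hPa = 24000 Pa, q̄ = 0.004 kg/kg → 0.004 × 24000 / 9.8 = 9.80 mm
PW = 25.71 + 6.53 + 12.35 + 8.63 + 9.80 = 63.02 ≈ 63.0 mm.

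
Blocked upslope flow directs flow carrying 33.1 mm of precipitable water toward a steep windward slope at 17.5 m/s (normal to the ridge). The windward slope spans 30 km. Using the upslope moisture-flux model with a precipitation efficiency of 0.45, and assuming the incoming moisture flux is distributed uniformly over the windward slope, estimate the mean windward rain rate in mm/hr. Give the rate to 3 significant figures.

Incoming column moisture flux per unit ridge length: F = V × PW = 17.5 × 33.1 = 579.25 mm·m/s.
Spread over the 30 km slope with efficiency ε = 0.45: R = ε·F/W = 0.45 × 579.25 / 30000 m = 8.689e-03 mm/s.
R = 8.689e-03 × 3600 = 31.3 mm/hr.

R ≈ 31.3 mm/hr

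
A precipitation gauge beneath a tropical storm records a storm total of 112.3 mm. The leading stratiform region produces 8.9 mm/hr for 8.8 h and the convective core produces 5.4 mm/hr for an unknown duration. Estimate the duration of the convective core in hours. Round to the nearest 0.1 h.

duration ≈ 6.3 h

Known phases: 8.9 × 8.8 = 78.32 mm.
Remaining depth = 112.3 − 78.32 = 33.98 mm.
Duration = 33.98 / 5.4 = 6.3 h.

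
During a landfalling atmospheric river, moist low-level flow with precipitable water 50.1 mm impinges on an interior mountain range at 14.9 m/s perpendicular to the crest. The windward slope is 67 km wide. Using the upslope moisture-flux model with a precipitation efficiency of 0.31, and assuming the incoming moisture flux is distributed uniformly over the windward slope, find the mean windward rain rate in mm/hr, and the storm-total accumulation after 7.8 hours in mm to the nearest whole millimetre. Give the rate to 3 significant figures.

Incoming column moisture flux per unit ridge length: F = V × PW = 14.9 × 50.1 = 746.49 mm·m/s.
Spread over the 67 km slope with efficiency ε = 0.31: R = ε·F/W = 0.31 × 746.49 / 67000 m = 3.454e-03 mm/s.
R = 3.454e-03 × 3600 = 12.4 mm/hr.
Over 7.8 h: total = 12.4 × 7.8 = 96.72 ≈ 97 mm.

R ≈ 12.4 mm/hr; total ≈ 97 mm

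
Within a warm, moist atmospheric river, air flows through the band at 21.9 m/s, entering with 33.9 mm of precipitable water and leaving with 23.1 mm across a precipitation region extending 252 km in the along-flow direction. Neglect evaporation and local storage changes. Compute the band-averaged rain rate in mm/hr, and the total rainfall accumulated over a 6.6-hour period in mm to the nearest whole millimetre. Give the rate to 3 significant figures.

R ≈ 3.38 mm/hr; total ≈ 22 mm

Column moisture flux per unit crosswind length is F = V × PW.
Inflow: F_in = 21.9 × 33.9 = 742.41 mm·m/s
Outflow: F_out = 21.9 × 23.1 = 505.89 mm·m/s
Steady-state rate R = (F_in − F_out)/L = (742.41 − 505.89) / 252000 m = 9.386e-04 mm/s.
R = 9.386e-04 × 3600 = 3.38 mm/hr.
Over 6.6 h: total = 3.38 × 6.6 = 22.308 ≈ 22 mm.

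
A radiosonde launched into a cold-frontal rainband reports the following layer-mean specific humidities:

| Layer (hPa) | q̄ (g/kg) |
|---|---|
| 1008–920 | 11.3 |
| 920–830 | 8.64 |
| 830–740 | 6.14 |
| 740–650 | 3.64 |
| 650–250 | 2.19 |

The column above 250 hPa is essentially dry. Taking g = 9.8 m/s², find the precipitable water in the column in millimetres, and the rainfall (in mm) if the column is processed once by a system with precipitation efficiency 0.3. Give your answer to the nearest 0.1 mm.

Precipitable water is the column-integrated vapour mass per unit area: PW = (1/g) Σ q̄ Δp, with q in kg/kg and Δp in Pa (1 kg/m² of water = 1 mm).
Layer 1008–920 hPa: Δp = 88 hPa = 8800 Pa, q̄ = 0.0113 kg/kg → 0.0113 × 8800 / 9.8 = 10.15 mm
Layer 920–830 hPa: Δp = 90 hPa = 9000 Pa, q̄ = 0.00864 kg/kg → 0.00864 × 9000 / 9.8 = 7.93 mm
Layer 830–740 hPa: Δp = 90 hPa = 9000 Pa, q̄ = 0.00614 kg/kg → 0.00614 × 9000 / 9.8 = 5.64 mm
Layer 740–650 hPa: Δp = 90 hPa = 9000 Pa, q̄ = 0.00364 kg/kg → 0.00364 × 9000 / 9.8 = 3.34 mm
Layer 650–250 hPa: Δp = 400 hPa = 40000 Pa, q̄ = 0.00219 kg/kg → 0.00219 × 40000 / 9.8 = 8.94 mm
PW = 10.15 + 7.93 + 5.64 + 3.34 + 8.94 = 36.00 ≈ 36.0 mm.
Rainfall = ε × PW = 0.3 × 36.0 = 10.8 mm.

PW ≈ 36.0 mm; rainfall ≈ 10.8 mm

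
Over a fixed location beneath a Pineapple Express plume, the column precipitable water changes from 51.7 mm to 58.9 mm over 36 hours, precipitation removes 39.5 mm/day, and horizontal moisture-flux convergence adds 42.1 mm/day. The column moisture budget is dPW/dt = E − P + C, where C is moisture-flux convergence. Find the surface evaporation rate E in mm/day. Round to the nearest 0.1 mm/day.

E ≈ 2.2 mm/day

dPW/dt = (58.9 − 51.7) mm / (36/24 day) = +4.800 mm/day.
E = dPW/dt + P − C = (+4.800) + 39.5 − (42.1) = 2.2 mm/day.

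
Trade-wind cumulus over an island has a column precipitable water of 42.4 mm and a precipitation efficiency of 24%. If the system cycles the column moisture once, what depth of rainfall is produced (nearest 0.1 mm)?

rainfall ≈ 10.2 mm

Rainfall = ε × PW = 0.24 × 42.4 = 10.2 mm.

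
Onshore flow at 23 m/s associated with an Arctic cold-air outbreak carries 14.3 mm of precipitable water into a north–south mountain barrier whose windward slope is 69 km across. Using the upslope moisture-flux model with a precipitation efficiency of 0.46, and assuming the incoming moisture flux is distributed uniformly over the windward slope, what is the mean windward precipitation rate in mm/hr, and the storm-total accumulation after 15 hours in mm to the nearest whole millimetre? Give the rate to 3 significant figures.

R ≈ 7.89 mm/hr; total ≈ 118 mm

Incoming column moisture flux per unit ridge length: F = V × PW = 23 × 14.3 = 328.9 mm·m/s.
Spread over the 69 km slope with efficiency ε = 0.46: R = ε·F/W = 0.46 × 328.9 / 69000 m = 2.193e-03 mm/s.
R = 2.193e-03 × 3600 = 7.89 mm/hr.
Over 15 h: total = 7.89 × 15 = 118.35 ≈ 118 mm.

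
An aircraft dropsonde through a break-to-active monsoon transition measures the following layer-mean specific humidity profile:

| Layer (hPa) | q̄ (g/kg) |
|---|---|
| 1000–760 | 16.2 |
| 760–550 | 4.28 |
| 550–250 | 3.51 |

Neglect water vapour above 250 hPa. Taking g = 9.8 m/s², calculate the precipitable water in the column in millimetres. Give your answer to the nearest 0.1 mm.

PW ≈ 59.6 mm

Precipitable water is the column-integrated vapour mass per unit area: PW = (1/g) Σ q̄ Δp, with q in kg/kg and Δp in Pa (1 kg/m² of water = 1 mm).
Layer 1000–760 hPa: Δp = 240 hPa = 24000 Pa, q̄ = 0.0162 kg/kg → 0.0162 × 24000 / 9.8 = 39.67 mm
Layer 760–550 hPa: Δp = 210 hPa = 21000 Pa, q̄ = 0.00428 kg/kg → 0.00428 × 21000 / 9.8 = 9.17 mm
Layer 550–250 hPa: Δp = 300 hPa = 30000 Pa, q̄ = 0.00351 kg/kg → 0.00351 × 30000 / 9.8 = 10.74 mm
PW = 39.67 + 9.17 + 10.74 = 59.58 ≈ 59.6 mm.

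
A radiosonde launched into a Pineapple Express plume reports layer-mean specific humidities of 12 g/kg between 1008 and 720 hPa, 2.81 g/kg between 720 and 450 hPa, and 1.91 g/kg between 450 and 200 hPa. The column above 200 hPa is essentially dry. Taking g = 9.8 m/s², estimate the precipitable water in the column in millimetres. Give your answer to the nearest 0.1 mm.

PW ≈ 47.9 mm

Precipitable water is the column-integrated vapour mass per unit area: PW = (1/g) Σ q̄ Δp, with q in kg/kg and Δp in Pa (1 kg/m² of water = 1 mm).
Layer 1008–720 hPa: Δp = 288 hPa = 28800 Pa, q̄ = 0.012 kg/kg → 0.012 × 28800 / 9.8 = 35.27 mm
Layer 720–450 hPa: Δp = 270 hPa = 27000 Pa, q̄ = 0.00281 kg/kg → 0.00281 × 27000 / 9.8 = 7.74 mm
Layer 450–200 hPa: Δp = 250 hPa = 25000 Pa, q̄ = 0.00191 kg/kg → 0.00191 × 25000 / 9.8 = 4.87 mm
PW = 35.27 + 7.74 + 4.87 = 47.88 ≈ 47.9 mm.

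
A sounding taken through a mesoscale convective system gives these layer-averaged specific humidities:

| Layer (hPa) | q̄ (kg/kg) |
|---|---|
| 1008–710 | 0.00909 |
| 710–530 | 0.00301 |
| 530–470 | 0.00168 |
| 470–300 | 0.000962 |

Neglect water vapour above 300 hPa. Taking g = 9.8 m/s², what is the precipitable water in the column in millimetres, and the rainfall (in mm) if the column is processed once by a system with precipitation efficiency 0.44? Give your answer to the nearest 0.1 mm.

Precipitable water is the column-integrated vapour mass per unit area: PW = (1/g) Σ q̄ Δp, with q in kg/kg and Δp in Pa (1 kg/m² of water = 1 mm).
Layer 1008–710 hPa: Δp = 298 hPa = 29800 Pa, q̄ = 0.00909 kg/kg → 0.00909 × 29800 / 9.8 = 27.64 mm
Layer 710–530 hPa: Δp = 180 hPa = 18000 Pa, q̄ = 0.00301 kg/kg → 0.00301 × 18000 / 9.8 = 5.53 mm
Layer 530–470 hPa: Δp = 60 hPa = 6000 Pa, q̄ = 0.00168 kg/kg → 0.00168 × 6000 / 9.8 = 1.03 mm
Layer 470–300 hPa: Δp = 170 hPa = 17000 Pa, q̄ = 0.000962 kg/kg → 0.000962 × 17000 / 9.8 = 1.67 mm
PW = 27.64 + 5.53 + 1.03 + 1.67 = 35.87 ≈ 35.9 mm.
Rainfall = ε × PW = 0.44 × 35.9 = 15.8 mm.

PW ≈ 35.9 mm; rainfall ≈ 15.8 mm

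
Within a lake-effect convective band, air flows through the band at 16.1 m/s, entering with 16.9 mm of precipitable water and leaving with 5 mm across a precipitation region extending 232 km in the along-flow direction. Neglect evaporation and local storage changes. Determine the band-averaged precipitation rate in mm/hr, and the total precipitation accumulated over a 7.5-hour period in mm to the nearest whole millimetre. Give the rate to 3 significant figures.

R ≈ 2.97 mm/hr; total ≈ 22 mm

Column moisture flux per unit crosswind length is F = V × PW.
Inflow: F_in = 16.1 × 16.9 = 272.09 mm·m/s
Outflow: F_out = 16.1 × 5 = 80.5 mm·m/s
Steady-state rate R = (F_in − F_out)/L = (272.09 − 80.5) / 232000 m = 8.258e-04 mm/s.
R = 8.258e-04 × 3600 = 2.97 mm/hr.
Over 7.5 h: total = 2.97 × 7.5 = 22.275 ≈ 22 mm.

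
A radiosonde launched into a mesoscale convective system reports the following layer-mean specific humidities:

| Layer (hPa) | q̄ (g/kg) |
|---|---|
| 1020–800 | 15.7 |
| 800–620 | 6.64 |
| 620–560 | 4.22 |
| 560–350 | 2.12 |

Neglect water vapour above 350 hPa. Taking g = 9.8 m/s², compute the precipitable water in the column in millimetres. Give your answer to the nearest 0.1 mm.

PW ≈ 54.6 mm

Precipitable water is the column-integrated vapour mass per unit area: PW = (1/g) Σ q̄ Δp, with q in kg/kg and Δp in Pa (1 kg/m² of water = 1 mm).
Layer 1020–800 hPa: Δp = 220 hPa = 22000 Pa, q̄ = 0.0157 kg/kg → 0.0157 × 22000 / 9.8 = 35.24 mm
Layer 800–620 hPa: Δp = 180 hPa = 18000 Pa, q̄ = 0.00664 kg/kg → 0.00664 × 18000 / 9.8 = 12.20 mm
Layer 620–560 hPa: Δp = 60 hPa = 6000 Pa, q̄ = 0.00422 kg/kg → 0.00422 × 6000 / 9.8 = 2.58 mm
Layer 560–350 hPa: Δp = 210 hPa = 21000 Pa, q̄ = 0.00212 kg/kg → 0.00212 × 21000 / 9.8 = 4.54 mm
PW = 35.24 + 12.20 + 2.58 + 4.54 = 54.56 ≈ 54.6 mm.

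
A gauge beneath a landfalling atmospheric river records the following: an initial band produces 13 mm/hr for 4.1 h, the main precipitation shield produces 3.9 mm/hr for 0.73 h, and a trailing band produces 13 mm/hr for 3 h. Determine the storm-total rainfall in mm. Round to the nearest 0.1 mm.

Total = Σ Rᵢ Δtᵢ = 13 × 4.1 + 3.9 × 0.73 + 13 × 3
      = 53.3 + 2.847 + 39 = 95.1 mm.

total ≈ 95.1 mm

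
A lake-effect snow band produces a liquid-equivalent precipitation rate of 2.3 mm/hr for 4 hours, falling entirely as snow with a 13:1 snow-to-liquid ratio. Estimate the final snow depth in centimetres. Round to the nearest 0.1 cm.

snow depth ≈ 12.0 cm

Liquid-equivalent depth = 2.3 × 4 = 9.2 mm.
Snow depth = 9.2 mm × 13 = 119.6 mm = 12.0 cm.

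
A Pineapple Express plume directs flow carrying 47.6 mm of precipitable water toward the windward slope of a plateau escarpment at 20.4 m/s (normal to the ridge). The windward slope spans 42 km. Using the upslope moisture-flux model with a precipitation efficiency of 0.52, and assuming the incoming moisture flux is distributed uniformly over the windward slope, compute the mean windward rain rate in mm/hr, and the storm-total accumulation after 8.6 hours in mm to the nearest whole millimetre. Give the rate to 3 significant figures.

R ≈ 43.3 mm/hr; total ≈ 372 mm

Incoming column moisture flux per unit ridge length: F = V × PW = 20.4 × 47.6 = 971.04 mm·m/s.
Spread over the 42 km slope with efficiency ε = 0.52: R = ε·F/W = 0.52 × 971.04 / 42000 m = 1.202e-02 mm/s.
R = 1.202e-02 × 3600 = 43.3 mm/hr.
Over 8.6 h: total = 43.3 × 8.6 = 372.38 ≈ 372 mm.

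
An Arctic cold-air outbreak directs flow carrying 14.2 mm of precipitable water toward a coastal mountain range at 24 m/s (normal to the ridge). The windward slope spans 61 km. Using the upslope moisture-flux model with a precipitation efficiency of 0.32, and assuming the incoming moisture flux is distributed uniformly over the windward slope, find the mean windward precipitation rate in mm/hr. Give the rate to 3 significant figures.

Incoming column moisture flux per unit ridge length: F = V × PW = 24 × 14.2 = 340.8 mm·m/s.
Spread over the 61 km slope with efficiency ε = 0.32: R = ε·F/W = 0.32 × 340.8 / 61000 m = 1.788e-03 mm/s.
R = 1.788e-03 × 3600 = 6.44 mm/hr.

R ≈ 6.44 mm/hr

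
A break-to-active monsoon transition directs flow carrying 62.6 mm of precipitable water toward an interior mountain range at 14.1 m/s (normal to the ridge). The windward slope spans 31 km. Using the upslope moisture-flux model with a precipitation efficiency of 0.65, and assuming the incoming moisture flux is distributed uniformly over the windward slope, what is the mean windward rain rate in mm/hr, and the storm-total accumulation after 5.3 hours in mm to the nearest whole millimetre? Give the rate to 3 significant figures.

Incoming column moisture flux per unit ridge length: F = V × PW = 14.1 × 62.6 = 882.66 mm·m/s.
Spread over the 31 km slope with efficiency ε = 0.65: R = ε·F/W = 0.65 × 882.66 / 31000 m = 1.851e-02 mm/s.
R = 1.851e-02 × 3600 = 66.6 mm/hr.
Over 5.3 h: total = 66.6 × 5.3 = 352.98 ≈ 353 mm.

R ≈ 66.6 mm/hr; total ≈ 353 mm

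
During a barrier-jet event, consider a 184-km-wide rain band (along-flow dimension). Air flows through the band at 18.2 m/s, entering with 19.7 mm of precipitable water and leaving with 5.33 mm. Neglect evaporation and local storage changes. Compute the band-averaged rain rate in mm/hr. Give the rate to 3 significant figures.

R ≈ 5.12 mm/hr

Column moisture flux per unit crosswind length is F = V × PW.
Inflow: F_in = 18.2 × 19.7 = 358.54 mm·m/s
Outflow: F_out = 18.2 × 5.33 = 97.006 mm·m/s
Steady-state rate R = (F_in − F_out)/L = (358.54 − 97.006) / 184000 m = 1.421e-03 mm/s.
R = 1.421e-03 × 3600 = 5.12 mm/hr.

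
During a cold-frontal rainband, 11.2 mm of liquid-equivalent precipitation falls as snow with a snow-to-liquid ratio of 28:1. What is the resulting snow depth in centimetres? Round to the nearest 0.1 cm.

snow depth ≈ 31.4 cm

Snow depth = liquid × ratio = 11.2 mm × 28 = 313.6 mm = 31.4 cm.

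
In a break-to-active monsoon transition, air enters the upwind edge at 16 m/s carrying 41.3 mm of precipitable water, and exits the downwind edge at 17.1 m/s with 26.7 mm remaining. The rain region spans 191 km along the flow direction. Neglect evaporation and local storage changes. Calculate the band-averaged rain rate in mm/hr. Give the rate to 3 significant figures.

Column moisture flux per unit crosswind length is F = V × PW.
Inflow: F_in = 16 × 41.3 = 660.8 mm·m/s
Outflow: F_out = 17.1 × 26.7 = 456.57 mm·m/s
Steady-state rate R = (F_in − F_out)/L = (660.8 − 456.57) / 191000 m = 1.069e-03 mm/s.
R = 1.069e-03 × 3600 = 3.85 mm/hr.

R ≈ 3.85 mm/hr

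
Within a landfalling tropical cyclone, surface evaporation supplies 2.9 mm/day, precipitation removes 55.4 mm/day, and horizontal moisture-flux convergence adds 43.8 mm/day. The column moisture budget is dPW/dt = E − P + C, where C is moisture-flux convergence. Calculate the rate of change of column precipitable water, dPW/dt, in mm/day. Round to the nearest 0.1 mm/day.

dPW/dt ≈ -8.7 mm/day

dPW/dt = E − P + C = 2.9 − 55.4 + (43.8) = -8.7 mm/day.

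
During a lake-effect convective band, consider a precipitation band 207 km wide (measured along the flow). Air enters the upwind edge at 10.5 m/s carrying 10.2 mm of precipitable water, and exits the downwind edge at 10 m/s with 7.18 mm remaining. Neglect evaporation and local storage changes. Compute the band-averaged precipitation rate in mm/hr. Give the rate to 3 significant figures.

Column moisture flux per unit crosswind length is F = V × PW.
Inflow: F_in = 10.5 × 10.2 = 107.1 mm·m/s
Outflow: F_out = 10 × 7.18 = 71.8 mm·m/s
Steady-state rate R = (F_in − F_out)/L = (107.1 − 71.8) / 207000 m = 1.705e-04 mm/s.
R = 1.705e-04 × 3600 = 0.614 mm/hr.

R ≈ 0.614 mm/hr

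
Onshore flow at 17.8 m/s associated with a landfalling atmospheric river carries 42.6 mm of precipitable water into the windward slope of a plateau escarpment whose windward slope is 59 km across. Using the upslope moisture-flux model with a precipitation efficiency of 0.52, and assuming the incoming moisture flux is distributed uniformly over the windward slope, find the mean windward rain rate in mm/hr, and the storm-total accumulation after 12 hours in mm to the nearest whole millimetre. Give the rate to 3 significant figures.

R ≈ 24.1 mm/hr; total ≈ 289 mm

Incoming column moisture flux per unit ridge length: F = V × PW = 17.8 × 42.6 = 758.28 mm·m/s.
Spread over the 59 km slope with efficiency ε = 0.52: R = ε·F/W = 0.52 × 758.28 / 59000 m = 6.683e-03 mm/s.
R = 6.683e-03 × 3600 = 24.1 mm/hr.
Over 12 h: total = 24.1 × 12 = 289.2 ≈ 289 mm.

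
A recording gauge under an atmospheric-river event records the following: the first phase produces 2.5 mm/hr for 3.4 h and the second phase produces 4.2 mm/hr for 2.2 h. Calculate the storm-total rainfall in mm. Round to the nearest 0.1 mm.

Total = Σ Rᵢ Δtᵢ = 2.5 × 3.4 + 4.2 × 2.2
      = 8.5 + 9.24 = 17.7 mm.

total ≈ 17.7 mm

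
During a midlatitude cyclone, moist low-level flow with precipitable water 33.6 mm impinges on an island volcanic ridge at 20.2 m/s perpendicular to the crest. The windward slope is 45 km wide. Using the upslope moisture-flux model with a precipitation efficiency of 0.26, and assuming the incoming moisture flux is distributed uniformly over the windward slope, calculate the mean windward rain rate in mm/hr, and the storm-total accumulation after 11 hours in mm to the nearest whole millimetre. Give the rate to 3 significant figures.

Incoming column moisture flux per unit ridge length: F = V × PW = 20.2 × 33.6 = 678.72 mm·m/s.
Spread over the 45 km slope with efficiency ε = 0.26: R = ε·F/W = 0.26 × 678.72 / 45000 m = 3.921e-03 mm/s.
R = 3.921e-03 × 3600 = 14.1 mm/hr.
Over 11 h: total = 14.1 × 11 = 155.1 ≈ 155 mm.

R ≈ 14.1 mm/hr; total ≈ 155 mm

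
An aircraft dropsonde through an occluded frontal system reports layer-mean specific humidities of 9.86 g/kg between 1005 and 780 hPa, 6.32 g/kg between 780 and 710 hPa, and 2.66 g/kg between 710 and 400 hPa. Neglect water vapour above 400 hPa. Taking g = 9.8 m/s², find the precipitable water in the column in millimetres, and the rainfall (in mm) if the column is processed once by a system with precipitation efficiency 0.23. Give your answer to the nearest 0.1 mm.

Precipitable water is the column-integrated vapour mass per unit area: PW = (1/g) Σ q̄ Δp, with q in kg/kg and Δp in Pa (1 kg/m² of water = 1 mm).
Layer 1005–780 hPa: Δp = 225 hPa = 22500 Pa, q̄ = 0.00986 kg/kg → 0.00986 × 22500 / 9.8 = 22.64 mm
Layer 780–710 hPa: Δp = 70 hPa = 7000 Pa, q̄ = 0.00632 kg/kg → 0.00632 × 7000 / 9.8 = 4.51 mm
Layer 710–400 hPa: Δp = 310 hPa = 31000 Pa, q̄ = 0.00266 kg/kg → 0.00266 × 31000 / 9.8 = 8.41 mm
PW = 22.64 + 4.51 + 8.41 = 35.56 ≈ 35.6 mm.
Rainfall = ε × PW = 0.23 × 35.6 = 8.2 mm.

PW ≈ 35.6 mm; rainfall ≈ 8.2 mm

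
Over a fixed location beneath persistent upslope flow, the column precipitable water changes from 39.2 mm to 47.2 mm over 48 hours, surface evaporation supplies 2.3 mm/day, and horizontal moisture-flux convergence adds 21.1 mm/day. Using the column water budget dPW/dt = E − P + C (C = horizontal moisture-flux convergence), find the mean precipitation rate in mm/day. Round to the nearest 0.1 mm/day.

P ≈ 19.4 mm/day

dPW/dt = (47.2 − 39.2) mm / (48/24 day) = +4.000 mm/day.
P = E + C − dPW/dt = 2.3 + (21.1) − (+4.000) = 19.4 mm/day.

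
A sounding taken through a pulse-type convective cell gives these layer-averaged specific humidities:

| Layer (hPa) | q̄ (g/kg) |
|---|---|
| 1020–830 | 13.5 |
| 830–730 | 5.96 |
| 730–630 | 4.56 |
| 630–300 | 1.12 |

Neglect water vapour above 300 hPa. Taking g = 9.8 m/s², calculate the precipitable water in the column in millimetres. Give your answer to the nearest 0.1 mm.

PW ≈ 40.7 mm

Precipitable water is the column-integrated vapour mass per unit area: PW = (1/g) Σ q̄ Δp, with q in kg/kg and Δp in Pa (1 kg/m² of water = 1 mm).
Layer 1020–830 hPa: Δp = 190 hPa = 19000 Pa, q̄ = 0.0135 kg/kg → 0.0135 × 19000 / 9.8 = 26.17 mm
Layer 830–730 hPa: Δp = 100 hPa = 10000 Pa, q̄ = 0.00596 kg/kg → 0.00596 × 10000 / 9.8 = 6.08 mm
Layer 730–630 hPa: Δp = 100 hPa = 10000 Pa, q̄ = 0.00456 kg/kg → 0.00456 × 10000 / 9.8 = 4.65 mm
Layer 630–300 hPa: Δp = 330 hPa = 33000 Pa, q̄ = 0.00112 kg/kg → 0.00112 × 33000 / 9.8 = 3.77 mm
PW = 26.17 + 6.08 + 4.65 + 3.77 = 40.67 ≈ 40.7 mm.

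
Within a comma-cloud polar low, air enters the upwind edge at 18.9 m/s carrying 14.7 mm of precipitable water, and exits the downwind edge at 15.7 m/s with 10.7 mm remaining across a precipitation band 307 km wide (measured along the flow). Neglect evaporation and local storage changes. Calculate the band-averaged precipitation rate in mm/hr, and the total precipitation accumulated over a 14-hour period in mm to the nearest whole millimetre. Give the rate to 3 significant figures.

Column moisture flux per unit crosswind length is F = V × PW.
Inflow: F_in = 18.9 × 14.7 = 277.83 mm·m/s
Outflow: F_out = 15.7 × 10.7 = 167.99 mm·m/s
Steady-state rate R = (F_in − F_out)/L = (277.83 − 167.99) / 307000 m = 3.578e-04 mm/s.
R = 3.578e-04 × 3600 = 1.29 mm/hr.
Over 14 h: total = 1.29 × 14 = 18.06 ≈ 18 mm.

R ≈ 1.29 mm/hr; total ≈ 18 mm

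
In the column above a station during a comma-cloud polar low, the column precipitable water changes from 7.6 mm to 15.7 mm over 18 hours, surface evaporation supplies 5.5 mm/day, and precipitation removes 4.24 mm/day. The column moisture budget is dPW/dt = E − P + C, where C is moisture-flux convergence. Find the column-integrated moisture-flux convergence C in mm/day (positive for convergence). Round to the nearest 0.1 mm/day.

dPW/dt = (15.7 − 7.6) mm / (18/24 day) = +10.800 mm/day.
C = dPW/dt − E + P = (+10.800) − 5.5 + 4.24 = 9.5 mm/day.

C ≈ 9.5 mm/day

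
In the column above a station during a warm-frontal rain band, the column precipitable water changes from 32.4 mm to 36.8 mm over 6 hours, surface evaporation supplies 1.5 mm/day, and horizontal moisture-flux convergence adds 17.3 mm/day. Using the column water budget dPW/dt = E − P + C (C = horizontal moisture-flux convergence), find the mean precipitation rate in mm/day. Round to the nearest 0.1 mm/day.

dPW/dt = (36.8 − 32.4) mm / (6/24 day) = +17.600 mm/day.
P = E + C − dPW/dt = 1.5 + (17.3) − (+17.600) = 1.2 mm/day.

P ≈ 1.2 mm/day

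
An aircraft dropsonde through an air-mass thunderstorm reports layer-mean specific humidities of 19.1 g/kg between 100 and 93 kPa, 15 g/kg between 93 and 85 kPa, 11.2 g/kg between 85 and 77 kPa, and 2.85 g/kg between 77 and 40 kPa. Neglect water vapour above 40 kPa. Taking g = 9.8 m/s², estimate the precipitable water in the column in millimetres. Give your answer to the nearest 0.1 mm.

PW ≈ 45.8 mm

Precipitable water is the column-integrated vapour mass per unit area: PW = (1/g) Σ q̄ Δp, with q in kg/kg and Δp in Pa (1 kg/m² of water = 1 mm).
Layer 100–93 kPa: Δp = 70 hPa = 7000 Pa, q̄ = 0.0191 kg/kg → 0.0191 × 7000 / 9.8 = 13.64 mm
Layer 93–85 kPa: Δp = 80 hPa = 8000 Pa, q̄ = 0.015 kg/kg → 0.015 × 8000 / 9.8 = 12.24 mm
Layer 85–77 kPa: Δp = 80 hPa = 8000 Pa, q̄ = 0.0112 kg/kg → 0.0112 × 8000 / 9.8 = 9.14 mm
Layer 77–40 kPa: Δp = 370 hPa = 37000 Pa, q̄ = 0.00285 kg/kg → 0.00285 × 37000 / 9.8 = 10.76 mm
PW = 13.64 + 12.24 + 9.14 + 10.76 = 45.78 ≈ 45.8 mm.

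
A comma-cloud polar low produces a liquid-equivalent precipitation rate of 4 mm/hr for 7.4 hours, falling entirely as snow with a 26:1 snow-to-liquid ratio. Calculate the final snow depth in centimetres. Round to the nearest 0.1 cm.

snow depth ≈ 77.0 cm

Liquid-equivalent depth = 4 × 7.4 = 29.6 mm.
Snow depth = 29.6 mm × 26 = 769.6 mm = 77.0 cm.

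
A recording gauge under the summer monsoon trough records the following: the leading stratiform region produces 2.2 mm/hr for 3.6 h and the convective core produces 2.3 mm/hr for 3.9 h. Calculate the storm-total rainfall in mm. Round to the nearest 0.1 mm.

total ≈ 16.9 mm

Total = Σ Rᵢ Δtᵢ = 2.2 × 3.6 + 2.3 × 3.9
      = 7.92 + 8.97 = 16.9 mm.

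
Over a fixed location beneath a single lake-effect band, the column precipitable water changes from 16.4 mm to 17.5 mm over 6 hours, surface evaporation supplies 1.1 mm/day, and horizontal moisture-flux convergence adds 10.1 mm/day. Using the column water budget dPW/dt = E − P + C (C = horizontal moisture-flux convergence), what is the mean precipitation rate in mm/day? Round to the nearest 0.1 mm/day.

P ≈ 6.8 mm/day

dPW/dt = (17.5 − 16.4) mm / (6/24 day) = +4.400 mm/day.
P = E + C − dPW/dt = 1.1 + (10.1) − (+4.400) = 6.8 mm/day.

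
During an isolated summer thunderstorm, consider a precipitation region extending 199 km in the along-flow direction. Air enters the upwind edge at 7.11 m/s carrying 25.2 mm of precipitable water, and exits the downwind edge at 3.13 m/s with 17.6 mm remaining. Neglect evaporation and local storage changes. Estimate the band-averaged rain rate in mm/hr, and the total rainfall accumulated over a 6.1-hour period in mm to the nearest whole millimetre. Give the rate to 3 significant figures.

Column moisture flux per unit crosswind length is F = V × PW.
Inflow: F_in = 7.11 × 25.2 = 179.172 mm·m/s
Outflow: F_out = 3.13 × 17.6 = 55.088 mm·m/s
Steady-state rate R = (F_in − F_out)/L = (179.172 − 55.088) / 199000 m = 6.235e-04 mm/s.
R = 6.235e-04 × 3600 = 2.24 mm/hr.
Over 6.1 h: total = 2.24 × 6.1 = 13.664 ≈ 14 mm.

R ≈ 2.24 mm/hr; total ≈ 14 mm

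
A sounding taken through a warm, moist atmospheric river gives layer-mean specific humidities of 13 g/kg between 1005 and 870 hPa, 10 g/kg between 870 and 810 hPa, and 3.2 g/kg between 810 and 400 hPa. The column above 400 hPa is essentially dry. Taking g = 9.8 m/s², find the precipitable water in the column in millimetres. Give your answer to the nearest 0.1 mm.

PW ≈ 37.4 mm

Precipitable water is the column-integrated vapour mass per unit area: PW = (1/g) Σ q̄ Δp, with q in kg/kg and Δp in Pa (1 kg/m² of water = 1 mm).
Layer 1005–870 hPa: Δp = 135 hPa = 13500 Pa, q̄ = 0.013 kg/kg → 0.013 × 13500 / 9.8 = 17.91 mm
Layer 870–810 hPa: Δp = 60 hPa = 6000 Pa, q̄ = 0.01 kg/kg → 0.01 × 6000 / 9.8 = 6.12 mm
Layer 810–400 hPa: Δp = 410 hPa = 41000 Pa, q̄ = 0.0032 kg/kg → 0.0032 × 41000 / 9.8 = 13.39 mm
PW = 17.91 + 6.12 + 13.39 = 37.42 ≈ 37.4 mm.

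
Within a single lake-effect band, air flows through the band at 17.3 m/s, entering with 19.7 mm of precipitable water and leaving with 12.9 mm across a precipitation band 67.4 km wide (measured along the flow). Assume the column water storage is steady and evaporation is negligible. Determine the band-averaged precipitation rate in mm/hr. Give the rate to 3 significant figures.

R ≈ 6.28 mm/hr

Column moisture flux per unit crosswind length is F = V × PW.
Inflow: F_in = 17.3 × 19.7 = 340.81 mm·m/s
Outflow: F_out = 17.3 × 12.9 = 223.17 mm·m/s
Steady-state rate R = (F_in − F_out)/L = (340.81 − 223.17) / 67400 m = 1.745e-03 mm/s.
R = 1.745e-03 × 3600 = 6.28 mm/hr.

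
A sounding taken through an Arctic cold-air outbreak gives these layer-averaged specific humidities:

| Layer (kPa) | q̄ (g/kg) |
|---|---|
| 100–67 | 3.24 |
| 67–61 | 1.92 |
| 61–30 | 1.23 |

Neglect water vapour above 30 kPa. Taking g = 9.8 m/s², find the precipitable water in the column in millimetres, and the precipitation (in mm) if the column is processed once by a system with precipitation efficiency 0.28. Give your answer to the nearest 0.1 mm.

Precipitable water is the column-integrated vapour mass per unit area: PW = (1/g) Σ q̄ Δp, with q in kg/kg and Δp in Pa (1 kg/m² of water = 1 mm).
Layer 100–67 kPa: Δp = 330 hPa = 33000 Pa, q̄ = 0.00324 kg/kg → 0.00324 × 33000 / 9.8 = 10.91 mm
Layer 67–61 kPa: Δp = 60 hPa = 6000 Pa, q̄ = 0.00192 kg/kg → 0.00192 × 6000 / 9.8 = 1.18 mm
Layer 61–30 kPa: Δp = 310 hPa = 31000 Pa, q̄ = 0.00123 kg/kg → 0.00123 × 31000 / 9.8 = 3.89 mm
PW = 10.91 + 1.18 + 3.89 = 15.98 ≈ 16.0 mm.
Precipitation = ε × PW = 0.28 × 16.0 = 4.5 mm.

PW ≈ 16.0 mm; precipitation ≈ 4.5 mm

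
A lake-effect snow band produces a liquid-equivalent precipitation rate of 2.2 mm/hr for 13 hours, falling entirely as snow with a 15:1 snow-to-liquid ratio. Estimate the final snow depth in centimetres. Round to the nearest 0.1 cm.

Liquid-equivalent depth = 2.2 × 13 = 28.6 mm.
Snow depth = 28.6 mm × 15 = 429 mm = 42.9 cm.

snow depth ≈ 42.9 cm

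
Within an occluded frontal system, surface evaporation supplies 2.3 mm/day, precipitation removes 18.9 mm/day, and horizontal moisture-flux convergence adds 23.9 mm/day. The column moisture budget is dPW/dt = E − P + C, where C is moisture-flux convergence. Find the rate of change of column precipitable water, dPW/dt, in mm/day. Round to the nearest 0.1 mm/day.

dPW/dt = E − P + C = 2.3 − 18.9 + (23.9) = 7.3 mm/day.

dPW/dt ≈ 7.3 mm/day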